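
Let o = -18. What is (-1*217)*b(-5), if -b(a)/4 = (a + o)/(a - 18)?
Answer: 868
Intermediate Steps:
b(a) = -4 (b(a) = -4*(a - 18)/(a - 18) = -4*(-18 + a)/(-18 + a) = -4*1 = -4)
(-1*217)*b(-5) = -1*217*(-4) = -217*(-4) = 868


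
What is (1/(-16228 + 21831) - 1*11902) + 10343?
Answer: -8735076/5603 ≈ -1559.0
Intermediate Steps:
(1/(-16228 + 21831) - 1*11902) + 10343 = (1/5603 - 11902) + 10343 = -66686905/5603 + 10343 = -8735076/5603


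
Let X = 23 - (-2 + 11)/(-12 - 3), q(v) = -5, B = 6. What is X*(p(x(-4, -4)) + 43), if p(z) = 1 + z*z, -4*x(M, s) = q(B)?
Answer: 43011/40 ≈ 1075.3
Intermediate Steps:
x(M, s) = 5/4 (x(M, s) = -1/4*(-5) = 5/4)
p(z) = 1 + z**2
X = 118/5 (X = 23 - 9/(-15) = 23 - 9*(-1)/15 = 23 - 1*(-3/5) = 23 + 3/5 = 118/5 ≈ 23.600)
X*(p(x(-4, -4)) + 43) = 118*((1 + (5/4)**2) + 43)/5 = 118*((1 + 25/16) + 43)/5 = 118*(41/16 + 43)/5 = (118/5)*(729/16) = 43011/40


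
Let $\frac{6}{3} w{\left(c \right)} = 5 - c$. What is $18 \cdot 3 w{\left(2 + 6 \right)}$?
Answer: $-81$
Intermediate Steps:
$w{\left(c \right)} = \frac{5}{2} - \frac{c}{2}$ ($w{\left(c \right)} = \frac{5 - c}{2} = \frac{5}{2} - \frac{c}{2}$)
$18 \cdot 3 w{\left(2 + 6 \right)} = 18 \cdot 3 \left(\frac{5}{2} - \frac{2 + 6}{2}\right) = 54 \left(\frac{5}{2} - 4\right) = 54 \left(- \frac{3}{2}\right) = -81$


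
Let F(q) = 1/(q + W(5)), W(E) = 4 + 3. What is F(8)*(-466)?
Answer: -466/15 ≈ -31.067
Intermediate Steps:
W(E) = 7
F(q) = 1/(7 + q) (F(q) = 1/(q + 7) = 1/(7 + q))
F(8)*(-466) = -466/(7 + 8) = -466/15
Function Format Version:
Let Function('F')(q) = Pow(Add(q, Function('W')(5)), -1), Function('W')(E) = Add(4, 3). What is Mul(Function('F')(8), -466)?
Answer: Rational(-466, 15) ≈ -31.067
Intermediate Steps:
Function('W')(E) = 7
Function('F')(q) = Pow(Add(7, q), -1) (Function('F')(q) = Pow(Add(q, 7), -1) = Pow(Add(7, q), -1))
Mul(Function('F')(8), -466) = Mul(Pow(Add(7, 8), -1), -466) = Mul(Pow(15, -1), -466) = Mul(Rational(1, 15), -466) = Rational(-466, 15)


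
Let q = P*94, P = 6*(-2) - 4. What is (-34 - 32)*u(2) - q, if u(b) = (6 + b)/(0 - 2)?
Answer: 1768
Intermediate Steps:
P = -16 (P = -12 - 4 = -16)
u(b) = -3 - b/2 (u(b) = (6 + b)/(-2) = (6 + b)*(-½) = -3 - b/2)
q = -1504 (q = -16*94 = -1504)
(-34 - 32)*u(2) - q = (-34 - 32)*(-3 - ½*2) - 1*(-1504) = -66*(-3 - 1) + 1504 = -66*(-4) + 1504 = 264 + 1504 = 1768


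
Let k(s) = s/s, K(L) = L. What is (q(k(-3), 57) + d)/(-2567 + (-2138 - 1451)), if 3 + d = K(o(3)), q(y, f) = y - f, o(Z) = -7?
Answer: 11/1026 ≈ 0.010721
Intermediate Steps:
k(s) = 1
d = -10 (d = -3 - 7 = -10)
(q(k(-3), 57) + d)/(-2567 + (-2138 - 1451)) = ((1 - 1*57) - 10)/(-2567 + (-2138 - 1451)) = ((1 - 57) - 10)/(-2567 - 3589) = (-56 - 10)/(-6156) = -66*(-1/6156) = 11/1026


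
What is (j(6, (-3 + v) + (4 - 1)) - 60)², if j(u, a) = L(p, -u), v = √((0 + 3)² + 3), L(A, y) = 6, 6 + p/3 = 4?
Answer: 2916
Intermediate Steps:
p = -6 (p = -18 + 3*4 = -18 + 12 = -6)
v = 2*√3 (v = √(3² + 3) = √(9 + 3) = √12 = 2*√3 ≈ 3.4641)
j(u, a) = 6
(j(6, (-3 + v) + (4 - 1)) - 60)² = (6 - 60)² = (-54)² = 2916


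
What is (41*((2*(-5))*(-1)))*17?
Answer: 6970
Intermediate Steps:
(41*((2*(-5))*(-1)))*17 = (41*(-10*(-1)))*17 = (41*10)*17 = 410*17 = 6970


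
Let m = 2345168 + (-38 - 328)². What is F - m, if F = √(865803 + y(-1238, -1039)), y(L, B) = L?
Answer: -2479124 + √864565 ≈ -2.4782e+6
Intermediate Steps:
F = √864565 (F = √(865803 - 1238) = √864565 ≈ 929.82)
m = 2479124 (m = 2345168 + (-366)² = 2345168 + 133956 = 2479124)
F - m = √864565 - 1*2479124 = √864565 - 2479124 = -2479124 + √864565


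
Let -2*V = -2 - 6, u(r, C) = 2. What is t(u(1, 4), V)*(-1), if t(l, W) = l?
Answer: -2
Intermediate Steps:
V = 4 (V = -(-2 - 6)/2 = -½*(-8) = 4)
t(u(1, 4), V)*(-1) = 2*(-1) = -2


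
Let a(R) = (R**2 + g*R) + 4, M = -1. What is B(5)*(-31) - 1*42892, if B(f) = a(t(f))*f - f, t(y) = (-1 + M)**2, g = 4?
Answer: -48317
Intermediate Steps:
t(y) = 4 (t(y) = (-1 - 1)**2 = (-2)**2 = 4)
a(R) = 4 + R**2 + 4*R (a(R) = (R**2 + 4*R) + 4 = 4 + R**2 + 4*R)
B(f) = 35*f (B(f) = (4 + 4**2 + 4*4)*f - f = (4 + 16 + 16)*f - f = 36*f - f = 35*f)
B(5)*(-31) - 1*42892 = (35*5)*(-31) - 1*42892 = 175*(-31) - 42892 = -5425 - 42892 = -48317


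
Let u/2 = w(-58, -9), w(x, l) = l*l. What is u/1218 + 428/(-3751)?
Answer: 14393/761453 ≈ 0.018902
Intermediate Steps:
w(x, l) = l²
u = 162 (u = 2*(-9)² = 2*81 = 162)
u/1218 + 428/(-3751) = 162/1218 + 428/(-3751) = 162*(1/1218) + 428*(-1/3751) = 27/203 - 428/3751 = 14393/761453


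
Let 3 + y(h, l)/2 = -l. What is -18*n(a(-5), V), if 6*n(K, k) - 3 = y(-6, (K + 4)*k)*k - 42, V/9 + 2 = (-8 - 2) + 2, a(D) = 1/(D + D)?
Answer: 188037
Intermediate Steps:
a(D) = 1/(2*D)
y(h, l) = -6 - 2*l (y(h, l) = -6 + 2*(-l) = -6 - 2*l)
V = -90 (V = -18 + 9*((-8 - 2) + 2) = -18 + 9*(-10 + 2) = -18 + 9*(-8) = -18 - 72 = -90)
n(K, k) = -13/2 + k*(-6 - 2*k*(4 + K))/6 (n(K, k) = 1/2 + ((-6 - 2*(K + 4)*k)*k - 42)/6 = 1/2 + ((-6 - 2*(4 + K)*k)*k - 42)/6 = 1/2 + ((-6 - 2*k*(4 + K))*k - 42)/6 = 1/2 + (k*(-6 - 2*k*(4 + K)) - 42)/6 = 1/2 + (-42 + k*(-6 - 2*k*(4 + K)))/6 = 1/2 + (-7 + k*(-6 - 2*k*(4 + K))/6) = -13/2 + k*(-6 - 2*k*(4 + K))/6)
-18*n(a(-5), V) = -18*(-13/2 - 1/3*(-90)*(3 - 90*(4 + (1/2)/(-5)))) = -18*(-13/2 - 1/3*(-90)*(3 - 90*(4 + (1/2)*(-1/5)))) = -18*(-13/2 - 1/3*(-90)*(3 - 90*(4 - 1/10))) = -18*(-13/2 - 1/3*(-90)*(3 - 90*39/10)) = -18*(-13/2 - 1/3*(-90)*(3 - 351)) = -18*(-13/2 - 1/3*(-90)*(-348)) = -18*(-13/2 - 10440) = -18*(-20893/2) = 188037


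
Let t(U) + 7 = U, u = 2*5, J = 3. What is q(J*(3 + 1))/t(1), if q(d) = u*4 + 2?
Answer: -7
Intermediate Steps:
u = 10
t(U) = -7 + U
q(d) = 42 (q(d) = 10*4 + 2 = 40 + 2 = 42)
q(J*(3 + 1))/t(1) = 42/(-7 + 1) = 42/(-6) = 42*(-⅙) = -7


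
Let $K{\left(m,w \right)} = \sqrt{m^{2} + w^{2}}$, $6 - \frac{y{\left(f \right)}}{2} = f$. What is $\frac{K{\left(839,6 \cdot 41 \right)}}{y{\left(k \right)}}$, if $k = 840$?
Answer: $- \frac{\sqrt{764437}}{1668} \approx -0.52417$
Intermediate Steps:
$y{\left(f \right)} = 12 - 2 f$
$\frac{K{\left(839,6 \cdot 41 \right)}}{y{\left(k \right)}} = \frac{\sqrt{839^{2} + \left(6 \cdot 41\right)^{2}}}{12 - 1680} = \frac{\sqrt{703921 + 246^{2}}}{12 - 1680} = \frac{\sqrt{703921 + 60516}}{-1668} = \sqrt{764437} \left(- \frac{1}{1668}\right) = - \frac{\sqrt{764437}}{1668}$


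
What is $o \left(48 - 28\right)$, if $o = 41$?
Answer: $820$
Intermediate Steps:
$o \left(48 - 28\right) = 41 \left(48 - 28\right) = 41 \cdot 20 = 820$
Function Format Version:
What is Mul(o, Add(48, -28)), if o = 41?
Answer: 820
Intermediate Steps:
Mul(o, Add(48, -28)) = Mul(41, Add(48, -28)) = Mul(41, 20) = 820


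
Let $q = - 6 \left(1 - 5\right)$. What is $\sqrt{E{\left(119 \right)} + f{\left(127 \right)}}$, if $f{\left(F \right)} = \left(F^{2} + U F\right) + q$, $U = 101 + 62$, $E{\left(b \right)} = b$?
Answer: $\sqrt{36973} \approx 192.28$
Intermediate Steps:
$U = 163$
$q = 24$ ($q = \left(-6\right) \left(-4\right) = 24$)
$f{\left(F \right)} = 24 + F^{2} + 163 F$ ($f{\left(F \right)} = \left(F^{2} + 163 F\right) + 24 = 24 + F^{2} + 163 F$)
$\sqrt{E{\left(119 \right)} + f{\left(127 \right)}} = \sqrt{119 + \left(24 + 127^{2} + 163 \cdot 127\right)} = \sqrt{119 + \left(24 + 16129 + 20701\right)} = \sqrt{119 + 36854} = \sqrt{36973}$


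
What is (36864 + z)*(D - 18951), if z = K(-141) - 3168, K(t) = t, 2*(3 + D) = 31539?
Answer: -213711795/2 ≈ -1.0686e+8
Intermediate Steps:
D = 31533/2 (D = -3 + (1/2)*31539 = -3 + 31539/2 = 31533/2 ≈ 15767.)
z = -3309 (z = -141 - 3168 = -3309)
(36864 + z)*(D - 18951) = (36864 - 3309)*(31533/2 - 18951) = 33555*(-6369/2) = -213711795/2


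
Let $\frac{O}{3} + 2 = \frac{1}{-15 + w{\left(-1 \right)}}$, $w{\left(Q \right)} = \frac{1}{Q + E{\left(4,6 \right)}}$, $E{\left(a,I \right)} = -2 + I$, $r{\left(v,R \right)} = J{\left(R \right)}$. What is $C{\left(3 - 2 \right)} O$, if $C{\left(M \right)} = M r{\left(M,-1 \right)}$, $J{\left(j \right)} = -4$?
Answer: $\frac{273}{11} \approx 24.818$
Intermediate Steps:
$r{\left(v,R \right)} = -4$
$w{\left(Q \right)} = \frac{1}{4 + Q}$ ($w{\left(Q \right)} = \frac{1}{Q + \left(-2 + 6\right)} = \frac{1}{Q + 4} = \frac{1}{4 + Q}$)
$O = - \frac{273}{44}$ ($O = -6 + \frac{3}{-15 + \frac{1}{4 - 1}} = -6 + \frac{3}{-15 + \frac{1}{3}} = -6 + \frac{3}{- \frac{44}{3}} = -6 + 3 \left(- \frac{3}{44}\right) = -6 - \frac{9}{44} = - \frac{273}{44} \approx -6.2045$)
$C{\left(M \right)} = - 4 M$ ($C{\left(M \right)} = M \left(-4\right) = - 4 M$)
$C{\left(3 - 2 \right)} O = - 4 \left(3 - 2\right) \left(- \frac{273}{44}\right) = \left(-4\right) 1 \left(- \frac{273}{44}\right) = \left(-4\right) \left(- \frac{273}{44}\right) = \frac{273}{11}$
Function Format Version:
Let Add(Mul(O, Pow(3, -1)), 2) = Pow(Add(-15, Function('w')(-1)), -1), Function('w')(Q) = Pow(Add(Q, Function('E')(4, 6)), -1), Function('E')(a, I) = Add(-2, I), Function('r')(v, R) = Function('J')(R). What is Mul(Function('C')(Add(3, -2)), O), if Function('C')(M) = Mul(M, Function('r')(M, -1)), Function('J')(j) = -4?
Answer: Rational(273, 11) ≈ 24.818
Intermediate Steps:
Function('r')(v, R) = -4
Function('w')(Q) = Pow(Add(4, Q), -1) (Function('w')(Q) = Pow(Add(Q, Add(-2, 6)), -1) = Pow(Add(Q, 4), -1) = Pow(Add(4, Q), -1))
O = Rational(-273, 44) (O = Add(-6, Mul(3, Pow(Add(-15, Pow(Add(4, -1), -1)), -1))) = Add(-6, Mul(3, Pow(Add(-15, Pow(3, -1)), -1))) = Add(-6, Mul(3, Pow(Add(-15, Rational(1, 3)), -1))) = Add(-6, Mul(3, Pow(Rational(-44, 3), -1))) = Add(-6, Mul(3, Rational(-3, 44))) = Add(-6, Rational(-9, 44)) = Rational(-273, 44) ≈ -6.2045)
Function('C')(M) = Mul(-4, M) (Function('C')(M) = Mul(M, -4) = Mul(-4, M))
Mul(Function('C')(Add(3, -2)), O) = Mul(Mul(-4, Add(3, -2)), Rational(-273, 44)) = Mul(Mul(-4, 1), Rational(-273, 44)) = Mul(-4, Rational(-273, 44)) = Rational(273, 11)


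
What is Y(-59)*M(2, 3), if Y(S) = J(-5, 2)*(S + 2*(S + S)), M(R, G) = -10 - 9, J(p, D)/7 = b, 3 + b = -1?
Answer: -156940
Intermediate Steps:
b = -4 (b = -3 - 1 = -4)
J(p, D) = -28 (J(p, D) = 7*(-4) = -28)
M(R, G) = -19
Y(S) = -140*S (Y(S) = -28*(S + 2*(S + S)) = -28*(S + 2*(2*S)) = -28*(S + 4*S) = -140*S)
Y(-59)*M(2, 3) = -140*(-59)*(-19) = 8260*(-19) = -156940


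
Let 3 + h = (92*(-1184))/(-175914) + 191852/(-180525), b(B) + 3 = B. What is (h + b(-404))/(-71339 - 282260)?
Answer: 74910367322/64535627529225 ≈ 0.0011608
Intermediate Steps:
b(B) = -3 + B
h = -628481897/182510775 (h = -3 + ((92*(-1184))/(-175914) + 191852/(-180525)) = -3 + (-108928*(-1/175914) + 191852*(-1/180525)) = -3 + (54464/87957 - 191852/180525) = -3 - 80949572/182510775 = -628481897/182510775 ≈ -3.4435)
(h + b(-404))/(-71339 - 282260) = (-628481897/182510775 + (-3 - 404))/(-71339 - 282260) = (-628481897/182510775 - 407)/(-353599) = -74910367322/182510775*(-1/353599) = 74910367322/64535627529225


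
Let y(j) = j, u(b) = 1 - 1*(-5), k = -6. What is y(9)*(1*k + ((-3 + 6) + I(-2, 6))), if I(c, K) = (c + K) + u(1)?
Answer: 63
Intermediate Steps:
u(b) = 6 (u(b) = 1 + 5 = 6)
I(c, K) = 6 + K + c (I(c, K) = (c + K) + 6 = (K + c) + 6 = 6 + K + c)
y(9)*(1*k + ((-3 + 6) + I(-2, 6))) = 9*(1*(-6) + ((-3 + 6) + (6 + 6 - 2))) = 9*(-6 + (3 + 10)) = 9*(-6 + 13) = 9*7 = 63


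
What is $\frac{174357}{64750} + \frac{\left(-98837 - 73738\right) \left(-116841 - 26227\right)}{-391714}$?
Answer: $- \frac{799303309198551}{12681740750} \approx -63028.0$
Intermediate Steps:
$\frac{174357}{64750} + \frac{\left(-98837 - 73738\right) \left(-116841 - 26227\right)}{-391714} = 174357 \cdot \frac{1}{64750} + \left(-172575\right) \left(-143068\right) \left(- \frac{1}{391714}\right) = \frac{174357}{64750} + 24689960100 \left(- \frac{1}{391714}\right) = \frac{174357}{64750} - \frac{12344980050}{195857} = - \frac{799303309198551}{12681740750}$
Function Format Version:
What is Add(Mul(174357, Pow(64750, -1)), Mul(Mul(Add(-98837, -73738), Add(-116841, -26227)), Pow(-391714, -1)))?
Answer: Rational(-799303309198551, 12681740750) ≈ -63028.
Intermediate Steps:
Add(Mul(174357, Pow(64750, -1)), Mul(Mul(Add(-98837, -73738), Add(-116841, -26227)), Pow(-391714, -1))) = Add(Mul(174357, Rational(1, 64750)), Mul(Mul(-172575, -143068), Rational(-1, 391714))) = Add(Rational(174357, 64750), Mul(24689960100, Rational(-1, 391714))) = Add(Rational(174357, 64750), Rational(-12344980050, 195857)) = Rational(-799303309198551, 12681740750)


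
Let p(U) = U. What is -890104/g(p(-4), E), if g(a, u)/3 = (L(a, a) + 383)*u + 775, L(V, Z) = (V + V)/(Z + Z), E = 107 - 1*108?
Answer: -890104/1173 ≈ -758.83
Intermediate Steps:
E = -1 (E = 107 - 108 = -1)
L(V, Z) = V/Z (L(V, Z) = (2*V)/((2*Z)) = (2*V)*(1/(2*Z)) = V/Z)
g(a, u) = 2325 + 1152*u (g(a, u) = 3*((a/a + 383)*u + 775) = 3*((1 + 383)*u + 775) = 3*(384*u + 775) = 3*(775 + 384*u) = 2325 + 1152*u)
-890104/g(p(-4), E) = -890104/(2325 + 1152*(-1)) = -890104/(2325 - 1152) = -890104/1173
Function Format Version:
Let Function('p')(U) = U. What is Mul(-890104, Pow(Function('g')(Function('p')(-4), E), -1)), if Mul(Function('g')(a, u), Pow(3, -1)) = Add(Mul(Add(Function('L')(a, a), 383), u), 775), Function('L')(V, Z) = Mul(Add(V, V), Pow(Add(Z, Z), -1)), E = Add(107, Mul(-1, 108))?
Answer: Rational(-890104, 1173) ≈ -758.83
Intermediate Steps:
E = -1 (E = Add(107, -108) = -1)
Function('L')(V, Z) = Mul(V, Pow(Z, -1)) (Function('L')(V, Z) = Mul(Mul(2, V), Pow(Mul(2, Z), -1)) = Mul(Mul(2, V), Mul(Rational(1, 2), Pow(Z, -1))) = Mul(V, Pow(Z, -1)))
Function('g')(a, u) = Add(2325, Mul(1152, u)) (Function('g')(a, u) = Mul(3, Add(Mul(Add(Mul(a, Pow(a, -1)), 383), u), 775)) = Mul(3, Add(Mul(Add(1, 383), u), 775)) = Mul(3, Add(Mul(384, u), 775)) = Mul(3, Add(775, Mul(384, u))) = Add(2325, Mul(1152, u)))
Mul(-890104, Pow(Function('g')(Function('p')(-4), E), -1)) = Mul(-890104, Pow(Add(2325, Mul(1152, -1)), -1)) = Mul(-890104, Pow(Add(2325, -1152), -1)) = Mul(-890104, Pow(1173, -1)) = Mul(-890104, Rational(1, 1173)) = Rational(-890104, 1173)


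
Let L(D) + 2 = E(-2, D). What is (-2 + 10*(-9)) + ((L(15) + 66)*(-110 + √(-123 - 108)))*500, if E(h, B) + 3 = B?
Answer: -4180092 + 38000*I*√231 ≈ -4.1801e+6 + 5.7755e+5*I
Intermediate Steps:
E(h, B) = -3 + B
L(D) = -5 + D (L(D) = -2 + (-3 + D) = -5 + D)
(-2 + 10*(-9)) + ((L(15) + 66)*(-110 + √(-123 - 108)))*500 = (-2 + 10*(-9)) + (((-5 + 15) + 66)*(-110 + √(-123 - 108)))*500 = (-2 - 90) + ((10 + 66)*(-110 + √(-231)))*500 = -92 + (76*(-110 + I*√231))*500 = -92 + (-8360 + 76*I*√231)*500 = -92 + (-4180000 + 38000*I*√231) = -4180092 + 38000*I*√231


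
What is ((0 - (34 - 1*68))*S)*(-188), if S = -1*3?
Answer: 19176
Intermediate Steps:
S = -3
((0 - (34 - 1*68))*S)*(-188) = ((0 - (34 - 1*68))*(-3))*(-188) = ((0 - (34 - 68))*(-3))*(-188) = ((0 - 1*(-34))*(-3))*(-188) = ((0 + 34)*(-3))*(-188) = (34*(-3))*(-188) = -102*(-188) = 19176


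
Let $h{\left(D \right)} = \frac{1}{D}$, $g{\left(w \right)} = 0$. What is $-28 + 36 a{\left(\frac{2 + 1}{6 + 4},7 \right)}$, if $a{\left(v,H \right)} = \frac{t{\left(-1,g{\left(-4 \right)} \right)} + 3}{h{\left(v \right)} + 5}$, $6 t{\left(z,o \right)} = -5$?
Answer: $- \frac{466}{25} \approx -18.64$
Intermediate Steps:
$t{\left(z,o \right)} = - \frac{5}{6}$ ($t{\left(z,o \right)} = \frac{1}{6} \left(-5\right) = - \frac{5}{6}$)
$a{\left(v,H \right)} = \frac{13}{6 \left(5 + \frac{1}{v}\right)}$ ($a{\left(v,H \right)} = \frac{- \frac{5}{6} + 3}{\frac{1}{v} + 5} = \frac{13}{6 \left(5 + \frac{1}{v}\right)}$)
$-28 + 36 a{\left(\frac{2 + 1}{6 + 4},7 \right)} = -28 + 36 \frac{13 \frac{2 + 1}{6 + 4}}{6 \left(1 + 5 \frac{2 + 1}{6 + 4}\right)} = -28 + 36 \frac{13 \cdot \frac{3}{10}}{6 \left(1 + 5 \cdot \frac{3}{10}\right)} = -28 + 36 \frac{13 \cdot 3 \cdot \frac{1}{10}}{6 \left(1 + 5 \cdot 3 \cdot \frac{1}{10}\right)} = -28 + 36 \cdot \frac{13}{6} \cdot \frac{3}{10} \frac{1}{1 + 5 \cdot \frac{3}{10}} = -28 + 36 \cdot \frac{13}{6} \cdot \frac{3}{10} \frac{1}{1 + \frac{3}{2}} = -28 + 36 \cdot \frac{13}{6} \cdot \frac{3}{10} \frac{1}{\frac{5}{2}} = -28 + 36 \cdot \frac{13}{6} \cdot \frac{3}{10} \cdot \frac{2}{5} = -28 + 36 \cdot \frac{13}{50} = -28 + \frac{234}{25} = - \frac{466}{25}$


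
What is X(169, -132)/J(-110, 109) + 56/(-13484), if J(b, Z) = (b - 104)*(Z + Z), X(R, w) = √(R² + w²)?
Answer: -14/3371 - √45985/46652 ≈ -0.0087497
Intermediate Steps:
J(b, Z) = 2*Z*(-104 + b) (J(b, Z) = (-104 + b)*(2*Z) = 2*Z*(-104 + b))
X(169, -132)/J(-110, 109) + 56/(-13484) = √(169² + (-132)²)/((2*109*(-104 - 110))) + 56/(-13484) = √(28561 + 17424)/((2*109*(-214))) + 56*(-1/13484) = √45985/(-46652) - 14/3371 = √45985*(-1/46652) - 14/3371 = -√45985/46652 - 14/3371 = -14/3371 - √45985/46652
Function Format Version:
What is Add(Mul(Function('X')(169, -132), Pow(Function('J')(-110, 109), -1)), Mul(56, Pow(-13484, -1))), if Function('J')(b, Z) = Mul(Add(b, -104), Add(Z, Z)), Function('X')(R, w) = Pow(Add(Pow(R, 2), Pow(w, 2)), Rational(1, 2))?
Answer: Add(Rational(-14, 3371), Mul(Rational(-1, 46652), Pow(45985, Rational(1, 2)))) ≈ -0.0087497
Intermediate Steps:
Function('J')(b, Z) = Mul(2, Z, Add(-104, b)) (Function('J')(b, Z) = Mul(Add(-104, b), Mul(2, Z)) = Mul(2, Z, Add(-104, b)))
Add(Mul(Function('X')(169, -132), Pow(Function('J')(-110, 109), -1)), Mul(56, Pow(-13484, -1))) = Add(Mul(Pow(Add(Pow(169, 2), Pow(-132, 2)), Rational(1, 2)), Pow(Mul(2, 109, Add(-104, -110)), -1)), Mul(56, Pow(-13484, -1))) = Add(Mul(Pow(Add(28561, 17424), Rational(1, 2)), Pow(Mul(2, 109, -214), -1)), Mul(56, Rational(-1, 13484))) = Add(Mul(Pow(45985, Rational(1, 2)), Pow(-46652, -1)), Rational(-14, 3371)) = Add(Mul(Pow(45985, Rational(1, 2)), Rational(-1, 46652)), Rational(-14, 3371)) = Add(Mul(Rational(-1, 46652), Pow(45985, Rational(1, 2))), Rational(-14, 3371)) = Add(Rational(-14, 3371), Mul(Rational(-1, 46652), Pow(45985, Rational(1, 2))))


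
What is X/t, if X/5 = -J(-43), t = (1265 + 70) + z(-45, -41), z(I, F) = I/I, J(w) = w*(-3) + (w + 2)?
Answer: -55/167 ≈ -0.32934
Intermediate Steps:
J(w) = 2 - 2*w (J(w) = -3*w + (2 + w) = 2 - 2*w)
z(I, F) = 1
t = 1336 (t = (1265 + 70) + 1 = 1335 + 1 = 1336)
X = -440 (X = 5*(-(2 - 2*(-43))) = 5*(-(2 + 86)) = 5*(-1*88) = 5*(-88) = -440)
X/t = -440/1336 = -440*1/1336 = -55/167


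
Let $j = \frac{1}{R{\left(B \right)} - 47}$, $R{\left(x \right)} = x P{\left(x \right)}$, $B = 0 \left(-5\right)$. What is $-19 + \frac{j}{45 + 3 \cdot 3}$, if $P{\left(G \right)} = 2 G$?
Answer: $- \frac{48223}{2538} \approx -19.0$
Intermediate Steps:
$B = 0$
$R{\left(x \right)} = 2 x^{2}$ ($R{\left(x \right)} = x 2 x = 2 x^{2}$)
$j = - \frac{1}{47}$ ($j = \frac{1}{2 \cdot 0^{2} - 47} = \frac{1}{2 \cdot 0 - 47} = \frac{1}{0 - 47} = \frac{1}{-47} = - \frac{1}{47} \approx -0.021277$)
$-19 + \frac{j}{45 + 3 \cdot 3} = -19 - \frac{1}{47 \left(45 + 3 \cdot 3\right)} = -19 - \frac{1}{47 \left(45 + 9\right)} = -19 - \frac{1}{47 \cdot 54} = -19 - \frac{1}{2538} = - \frac{48223}{2538}$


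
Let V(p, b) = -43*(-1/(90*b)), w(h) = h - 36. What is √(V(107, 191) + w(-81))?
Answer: I*√3841367170/5730 ≈ 10.817*I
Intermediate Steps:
w(h) = -36 + h
V(p, b) = 43/(90*b) (V(p, b) = -(-43)/(90*b) = 43/(90*b))
√(V(107, 191) + w(-81)) = √((43/90)/191 + (-36 - 81)) = √((43/90)*(1/191) - 117) = √(43/17190 - 117) = √(-2011187/17190) = I*√3841367170/5730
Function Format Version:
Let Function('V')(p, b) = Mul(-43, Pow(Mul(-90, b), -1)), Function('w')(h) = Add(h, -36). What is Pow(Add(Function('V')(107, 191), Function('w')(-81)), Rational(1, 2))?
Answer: Mul(Rational(1, 5730), I, Pow(3841367170, Rational(1, 2))) ≈ Mul(10.817, I)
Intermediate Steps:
Function('w')(h) = Add(-36, h)
Function('V')(p, b) = Mul(Rational(43, 90), Pow(b, -1)) (Function('V')(p, b) = Mul(-43, Mul(Rational(-1, 90), Pow(b, -1))) = Mul(Rational(43, 90), Pow(b, -1)))
Pow(Add(Function('V')(107, 191), Function('w')(-81)), Rational(1, 2)) = Pow(Add(Mul(Rational(43, 90), Pow(191, -1)), Add(-36, -81)), Rational(1, 2)) = Pow(Add(Mul(Rational(43, 90), Rational(1, 191)), -117), Rational(1, 2)) = Pow(Add(Rational(43, 17190), -117), Rational(1, 2)) = Pow(Rational(-2011187, 17190), Rational(1, 2)) = Mul(Rational(1, 5730), I, Pow(3841367170, Rational(1, 2)))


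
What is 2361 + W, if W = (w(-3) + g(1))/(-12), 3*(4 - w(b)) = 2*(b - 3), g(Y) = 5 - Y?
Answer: 2360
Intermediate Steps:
w(b) = 6 - 2*b/3 (w(b) = 4 - 2*(b - 3)/3 = 4 - 2*(-3 + b)/3 = 4 - (-6 + 2*b)/3 = 4 + (2 - 2*b/3) = 6 - 2*b/3)
W = -1 (W = ((6 - 2/3*(-3)) + (5 - 1*1))/(-12) = -((6 + 2) + (5 - 1))/12 = -(8 + 4)/12 = -1/12*12 = -1)
2361 + W = 2361 - 1 = 2360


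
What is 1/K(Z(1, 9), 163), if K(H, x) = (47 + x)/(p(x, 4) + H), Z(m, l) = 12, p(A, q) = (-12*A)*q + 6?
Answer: -1301/35 ≈ -37.171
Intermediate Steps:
p(A, q) = 6 - 12*A*q (p(A, q) = -12*A*q + 6 = 6 - 12*A*q)
K(H, x) = (47 + x)/(6 + H - 48*x) (K(H, x) = (47 + x)/((6 - 12*x*4) + H) = (47 + x)/((6 - 48*x) + H) = (47 + x)/(6 + H - 48*x))
1/K(Z(1, 9), 163) = 1/((47 + 163)/(6 + 12 - 48*163)) = 1/(210/(6 + 12 - 7824)) = 1/(210/(-7806)) = 1/(-1/7806*210) = 1/(-35/1301) = -1301/35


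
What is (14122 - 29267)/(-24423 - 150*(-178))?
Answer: -15145/2277 ≈ -6.6513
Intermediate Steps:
(14122 - 29267)/(-24423 - 150*(-178)) = -15145/(-24423 + 26700) = -15145/2277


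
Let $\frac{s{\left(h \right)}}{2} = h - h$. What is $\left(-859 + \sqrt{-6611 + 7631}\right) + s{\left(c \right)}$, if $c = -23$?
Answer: $-859 + 2 \sqrt{255} \approx -827.06$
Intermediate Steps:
$s{\left(h \right)} = 0$ ($s{\left(h \right)} = 2 \left(h - h\right) = 2 \cdot 0 = 0$)
$\left(-859 + \sqrt{-6611 + 7631}\right) + s{\left(c \right)} = \left(-859 + \sqrt{-6611 + 7631}\right) + 0 = \left(-859 + \sqrt{1020}\right) + 0 = \left(-859 + 2 \sqrt{255}\right) + 0 = -859 + 2 \sqrt{255}$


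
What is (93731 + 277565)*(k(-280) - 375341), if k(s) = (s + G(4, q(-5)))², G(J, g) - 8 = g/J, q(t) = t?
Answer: -111639587242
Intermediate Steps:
G(J, g) = 8 + g/J
k(s) = (27/4 + s)² (k(s) = (s + (8 - 5/4))² = (s + 27/4)² = (27/4 + s)²)
(93731 + 277565)*(k(-280) - 375341) = (93731 + 277565)*((27 + 4*(-280))²/16 - 375341) = 371296*((27 - 1120)²/16 - 375341) = 371296*((1/16)*(-1093)² - 375341) = 371296*((1/16)*1194649 - 375341) = 371296*(1194649/16 - 375341) = 371296*(-4810807/16) = -111639587242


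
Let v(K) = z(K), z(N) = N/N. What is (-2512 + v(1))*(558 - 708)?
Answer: 376650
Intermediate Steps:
z(N) = 1
v(K) = 1
(-2512 + v(1))*(558 - 708) = (-2512 + 1)*(558 - 708) = -2511*(-150) = 376650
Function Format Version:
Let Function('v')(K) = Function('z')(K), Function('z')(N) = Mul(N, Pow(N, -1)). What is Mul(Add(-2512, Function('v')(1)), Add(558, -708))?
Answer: 376650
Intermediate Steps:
Function('z')(N) = 1
Function('v')(K) = 1
Mul(Add(-2512, Function('v')(1)), Add(558, -708)) = Mul(Add(-2512, 1), Add(558, -708)) = Mul(-2511, -150) = 376650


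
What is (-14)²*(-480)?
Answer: -94080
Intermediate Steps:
(-14)²*(-480) = 196*(-480) = -94080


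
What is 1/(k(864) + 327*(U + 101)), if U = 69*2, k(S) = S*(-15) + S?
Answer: 1/66057 ≈ 1.5138e-5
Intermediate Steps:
k(S) = -14*S (k(S) = -15*S + S = -14*S)
U = 138
1/(k(864) + 327*(U + 101)) = 1/(-14*864 + 327*(138 + 101)) = 1/(-12096 + 327*239) = 1/(-12096 + 78153) = 1/66057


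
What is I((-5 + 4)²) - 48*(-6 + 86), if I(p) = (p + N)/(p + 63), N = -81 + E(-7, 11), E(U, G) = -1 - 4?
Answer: -245845/64 ≈ -3841.3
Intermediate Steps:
E(U, G) = -5
N = -86 (N = -81 - 5 = -86)
I(p) = (-86 + p)/(63 + p) (I(p) = (p - 86)/(p + 63) = (-86 + p)/(63 + p))
I((-5 + 4)²) - 48*(-6 + 86) = (-86 + (-5 + 4)²)/(63 + (-5 + 4)²) - 48*(-6 + 86) = (-86 + (-1)²)/(63 + (-1)²) - 48*80 = (-86 + 1)/(63 + 1) - 3840 = -85/64 - 3840 = -245845/64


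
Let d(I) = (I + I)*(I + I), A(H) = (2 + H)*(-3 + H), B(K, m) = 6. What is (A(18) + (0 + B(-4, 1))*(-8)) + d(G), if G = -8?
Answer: 508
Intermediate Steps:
A(H) = (-3 + H)*(2 + H)
d(I) = 4*I² (d(I) = (2*I)*(2*I) = 4*I²)
(A(18) + (0 + B(-4, 1))*(-8)) + d(G) = ((-6 + 18² - 1*18) + (0 + 6)*(-8)) + 4*(-8)² = ((-6 + 324 - 18) + 6*(-8)) + 4*64 = (300 - 48) + 256 = 252 + 256 = 508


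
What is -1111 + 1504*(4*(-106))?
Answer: -638807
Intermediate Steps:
-1111 + 1504*(4*(-106)) = -1111 + 1504*(-424) = -1111 - 637696 = -638807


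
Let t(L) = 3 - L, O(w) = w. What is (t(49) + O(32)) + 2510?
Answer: 2496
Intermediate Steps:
(t(49) + O(32)) + 2510 = ((3 - 1*49) + 32) + 2510 = ((3 - 49) + 32) + 2510 = (-46 + 32) + 2510 = -14 + 2510 = 2496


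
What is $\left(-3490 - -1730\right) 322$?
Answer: $-566720$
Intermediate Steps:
$\left(-3490 - -1730\right) 322 = \left(-3490 + 1730\right) 322 = \left(-1760\right) 322 = -566720$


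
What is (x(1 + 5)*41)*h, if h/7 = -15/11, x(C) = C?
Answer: -25830/11 ≈ -2348.2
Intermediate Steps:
h = -105/11 (h = 7*(-15/11) = -105/11 ≈ -9.5455)
(x(1 + 5)*41)*h = ((1 + 5)*41)*(-105/11) = (6*41)*(-105/11) = 246*(-105/11) = -25830/11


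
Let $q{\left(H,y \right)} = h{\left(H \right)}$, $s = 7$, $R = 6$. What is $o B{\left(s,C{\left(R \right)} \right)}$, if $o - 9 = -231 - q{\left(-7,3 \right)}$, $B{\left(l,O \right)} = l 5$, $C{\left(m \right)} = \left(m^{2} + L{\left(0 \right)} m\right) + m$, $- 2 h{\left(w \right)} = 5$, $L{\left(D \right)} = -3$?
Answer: $- \frac{15365}{2} \approx -7682.5$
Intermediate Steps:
$h{\left(w \right)} = - \frac{5}{2}$ ($h{\left(w \right)} = \left(- \frac{1}{2}\right) 5 = - \frac{5}{2}$)
$q{\left(H,y \right)} = - \frac{5}{2}$
$C{\left(m \right)} = m^{2} - 2 m$ ($C{\left(m \right)} = \left(m^{2} - 3 m\right) + m = m^{2} - 2 m$)
$B{\left(l,O \right)} = 5 l$
$o = - \frac{439}{2}$ ($o = 9 - \frac{457}{2} = - \frac{439}{2} \approx -219.5$)
$o B{\left(s,C{\left(R \right)} \right)} = - \frac{439 \cdot 5 \cdot 7}{2} = \left(- \frac{439}{2}\right) 35 = - \frac{15365}{2}$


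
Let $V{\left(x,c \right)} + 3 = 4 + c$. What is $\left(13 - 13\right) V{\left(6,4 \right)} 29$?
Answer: $0$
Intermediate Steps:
$V{\left(x,c \right)} = 1 + c$ ($V{\left(x,c \right)} = -3 + \left(4 + c\right) = 1 + c$)
$\left(13 - 13\right) V{\left(6,4 \right)} 29 = \left(13 - 13\right) \left(1 + 4\right) 29 = 0 \cdot 5 \cdot 29 = 0 \cdot 29 = 0$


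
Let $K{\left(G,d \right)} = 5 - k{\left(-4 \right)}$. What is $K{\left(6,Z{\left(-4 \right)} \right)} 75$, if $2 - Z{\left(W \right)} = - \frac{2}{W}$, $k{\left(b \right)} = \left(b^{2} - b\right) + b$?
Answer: $-825$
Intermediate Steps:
$k{\left(b \right)} = b^{2}$
$Z{\left(W \right)} = 2 + \frac{2}{W}$ ($Z{\left(W \right)} = 2 - - \frac{2}{W} = 2 + \frac{2}{W}$)
$K{\left(G,d \right)} = -11$ ($K{\left(G,d \right)} = 5 - \left(-4\right)^{2} = 5 - 16 = -11$)
$K{\left(6,Z{\left(-4 \right)} \right)} 75 = \left(-11\right) 75 = -825$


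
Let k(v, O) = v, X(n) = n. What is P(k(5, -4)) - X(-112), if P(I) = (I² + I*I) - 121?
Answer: 41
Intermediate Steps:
P(I) = -121 + 2*I² (P(I) = (I² + I²) - 121 = 2*I² - 121 = -121 + 2*I²)
P(k(5, -4)) - X(-112) = (-121 + 2*5²) - 1*(-112) = (-121 + 2*25) + 112 = (-121 + 50) + 112 = -71 + 112 = 41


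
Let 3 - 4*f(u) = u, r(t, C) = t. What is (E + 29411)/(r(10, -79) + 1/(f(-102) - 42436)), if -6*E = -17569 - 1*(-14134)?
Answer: 3390913971/1130924 ≈ 2998.4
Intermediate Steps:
E = 1145/2 (E = -(-17569 - 1*(-14134))/6 = -(-17569 + 14134)/6 = -1/6*(-3435) = 1145/2 ≈ 572.50)
f(u) = 3/4 - u/4
(E + 29411)/(r(10, -79) + 1/(f(-102) - 42436)) = (1145/2 + 29411)/(10 + 1/((3/4 - 1/4*(-102)) - 42436)) = 59967/(2*(10 + 1/((3/4 + 51/2) - 42436))) = 59967/(2*(10 + 1/(105/4 - 42436))) = 59967/(2*(10 + 1/(-169639/4))) = 59967/(2*(10 - 4/169639)) = 59967/(2*(1696386/169639)) = (59967/2)*(169639/1696386) = 3390913971/1130924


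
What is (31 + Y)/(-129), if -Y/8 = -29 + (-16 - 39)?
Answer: -703/129 ≈ -5.4496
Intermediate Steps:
Y = 672 (Y = -8*(-29 + (-16 - 39)) = -8*(-29 - 55) = -8*(-84) = 672)
(31 + Y)/(-129) = (31 + 672)/(-129) = -1/129*703 = -703/129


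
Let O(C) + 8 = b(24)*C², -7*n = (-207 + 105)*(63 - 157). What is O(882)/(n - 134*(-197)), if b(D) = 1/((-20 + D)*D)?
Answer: 453341/1401584 ≈ 0.32345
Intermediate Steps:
b(D) = 1/(D*(-20 + D))
n = -9588/7 (n = -(-207 + 105)*(63 - 157)/7 = -(-102)*(-94)/7 = -⅐*9588 = -9588/7 ≈ -1369.7)
O(C) = -8 + C²/96 (O(C) = -8 + (1/(24*(-20 + 24)))*C² = -8 + ((1/24)/4)*C² = -8 + ((1/24)*(¼))*C² = -8 + C²/96)
O(882)/(n - 134*(-197)) = (-8 + (1/96)*882²)/(-9588/7 - 134*(-197)) = (-8 + (1/96)*777924)/(-9588/7 + 26398) = (-8 + 64827/8)/(175198/7) = (64763/8)*(7/175198) = 453341/1401584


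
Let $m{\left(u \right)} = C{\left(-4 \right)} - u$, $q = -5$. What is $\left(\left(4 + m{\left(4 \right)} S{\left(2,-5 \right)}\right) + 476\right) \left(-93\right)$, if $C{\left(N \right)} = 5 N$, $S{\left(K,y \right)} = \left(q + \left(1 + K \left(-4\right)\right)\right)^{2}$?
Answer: $276768$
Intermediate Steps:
$S{\left(K,y \right)} = \left(-4 - 4 K\right)^{2}$ ($S{\left(K,y \right)} = \left(-5 + \left(1 + K \left(-4\right)\right)\right)^{2} = \left(-5 - \left(-1 + 4 K\right)\right)^{2} = \left(-4 - 4 K\right)^{2}$)
$m{\left(u \right)} = -20 - u$ ($m{\left(u \right)} = 5 \left(-4\right) - u = -20 - u$)
$\left(\left(4 + m{\left(4 \right)} S{\left(2,-5 \right)}\right) + 476\right) \left(-93\right) = \left(\left(4 + \left(-20 - 4\right) 16 \left(1 + 2\right)^{2}\right) + 476\right) \left(-93\right) = \left(\left(4 + \left(-20 - 4\right) 16 \cdot 3^{2}\right) + 476\right) \left(-93\right) = \left(\left(4 - 24 \cdot 16 \cdot 9\right) + 476\right) \left(-93\right) = \left(\left(4 - 3456\right) + 476\right) \left(-93\right) = \left(-3452 + 476\right) \left(-93\right) = \left(-2976\right) \left(-93\right) = 276768$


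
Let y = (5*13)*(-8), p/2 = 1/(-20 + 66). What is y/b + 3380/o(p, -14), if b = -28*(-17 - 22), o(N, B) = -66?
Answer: -3980/77 ≈ -51.688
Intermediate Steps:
p = 1/23 (p = 2/(-20 + 66) = 2/46 = 2*(1/46) = 1/23 ≈ 0.043478)
y = -520 (y = 65*(-8) = -520)
b = 1092 (b = -28*(-39) = 1092)
y/b + 3380/o(p, -14) = -520/1092 + 3380/(-66) = -520*1/1092 + 3380*(-1/66) = -10/21 - 1690/33 = -3980/77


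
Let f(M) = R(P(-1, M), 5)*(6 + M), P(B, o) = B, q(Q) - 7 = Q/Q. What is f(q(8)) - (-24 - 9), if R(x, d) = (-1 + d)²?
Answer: 257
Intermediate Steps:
q(Q) = 8 (q(Q) = 7 + Q/Q = 7 + 1 = 8)
f(M) = 96 + 16*M (f(M) = (-1 + 5)²*(6 + M) = 4²*(6 + M) = 16*(6 + M) = 96 + 16*M)
f(q(8)) - (-24 - 9) = (96 + 16*8) - (-24 - 9) = (96 + 128) - (-33) = 224 - 1*(-33) = 224 + 33 = 257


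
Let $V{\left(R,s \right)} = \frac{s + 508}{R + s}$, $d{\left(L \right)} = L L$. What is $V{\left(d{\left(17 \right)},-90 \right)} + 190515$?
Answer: $\frac{37912903}{199} \approx 1.9052 \cdot 10^{5}$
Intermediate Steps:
$d{\left(L \right)} = L^{2}$
$V{\left(R,s \right)} = \frac{508 + s}{R + s}$
$V{\left(d{\left(17 \right)},-90 \right)} + 190515 = \frac{508 - 90}{17^{2} - 90} + 190515 = \frac{1}{289 - 90} \cdot 418 + 190515 = \frac{1}{199} \cdot 418 + 190515 = \frac{418}{199} + 190515 = \frac{37912903}{199}$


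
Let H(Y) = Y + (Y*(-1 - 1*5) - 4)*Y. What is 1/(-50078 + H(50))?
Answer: -1/65228 ≈ -1.5331e-5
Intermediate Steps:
H(Y) = Y + Y*(-4 - 6*Y) (H(Y) = Y + (Y*(-1 - 5) - 4)*Y = Y + (Y*(-6) - 4)*Y = Y + (-6*Y - 4)*Y = Y + (-4 - 6*Y)*Y = Y + Y*(-4 - 6*Y))
1/(-50078 + H(50)) = 1/(-50078 - 3*50*(1 + 2*50)) = 1/(-50078 - 3*50*(1 + 100)) = 1/(-50078 - 3*50*101) = 1/(-50078 - 15150) = 1/(-65228) = -1/65228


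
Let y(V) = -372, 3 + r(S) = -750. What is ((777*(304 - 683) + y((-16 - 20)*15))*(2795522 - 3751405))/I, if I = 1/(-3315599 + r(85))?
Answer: -934703470698391680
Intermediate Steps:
r(S) = -753 (r(S) = -3 - 750 = -753)
I = -1/3316352 (I = 1/(-3315599 - 753) = 1/(-3316352) = -1/3316352 ≈ -3.0154e-7)
((777*(304 - 683) + y((-16 - 20)*15))*(2795522 - 3751405))/I = ((777*(304 - 683) - 372)*(2795522 - 3751405))/(-1/3316352) = ((777*(-379) - 372)*(-955883))*(-3316352) = ((-294483 - 372)*(-955883))*(-3316352) = -294855*(-955883)*(-3316352) = 281846881965*(-3316352) = -934703470698391680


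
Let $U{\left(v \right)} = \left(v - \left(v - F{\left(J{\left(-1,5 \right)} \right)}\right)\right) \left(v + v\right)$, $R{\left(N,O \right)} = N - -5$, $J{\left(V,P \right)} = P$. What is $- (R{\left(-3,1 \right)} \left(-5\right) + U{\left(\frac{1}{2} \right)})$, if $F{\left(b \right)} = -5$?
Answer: $15$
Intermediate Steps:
$R{\left(N,O \right)} = 5 + N$ ($R{\left(N,O \right)} = N + 5 = 5 + N$)
$U{\left(v \right)} = - 10 v$ ($U{\left(v \right)} = \left(v - \left(5 + v\right)\right) \left(v + v\right) = - 5 \cdot 2 v = - 10 v$)
$- (R{\left(-3,1 \right)} \left(-5\right) + U{\left(\frac{1}{2} \right)}) = - (\left(5 - 3\right) \left(-5\right) - \frac{10}{2}) = - (2 \left(-5\right) - 5) = - (-10 - 5) = \left(-1\right) \left(-15\right) = 15$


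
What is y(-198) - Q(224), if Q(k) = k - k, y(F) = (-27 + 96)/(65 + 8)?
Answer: 69/73 ≈ 0.94521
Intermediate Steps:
y(F) = 69/73
Q(k) = 0
y(-198) - Q(224) = 69/73 - 1*0 = 69/73 + 0 = 69/73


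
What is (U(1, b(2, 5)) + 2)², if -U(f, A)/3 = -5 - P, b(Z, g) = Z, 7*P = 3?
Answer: 16384/49 ≈ 334.37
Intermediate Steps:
P = 3/7 (P = (⅐)*3 = 3/7 ≈ 0.42857)
U(f, A) = 114/7 (U(f, A) = -3*(-5 - 1*3/7) = -3*(-5 - 3/7) = -3*(-38/7) = 114/7)
(U(1, b(2, 5)) + 2)² = (114/7 + 2)² = (128/7)² = 16384/49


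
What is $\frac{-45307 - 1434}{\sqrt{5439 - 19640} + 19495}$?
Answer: $- \frac{911215795}{380069226} + \frac{46741 i \sqrt{14201}}{380069226} \approx -2.3975 + 0.014655 i$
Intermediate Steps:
$\frac{-45307 - 1434}{\sqrt{5439 - 19640} + 19495} = - \frac{46741}{\sqrt{-14201} + 19495} = - \frac{46741}{i \sqrt{14201} + 19495} = - \frac{46741}{19495 + i \sqrt{14201}}$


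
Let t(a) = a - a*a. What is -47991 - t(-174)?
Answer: -17541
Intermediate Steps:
t(a) = a - a²
-47991 - t(-174) = -47991 - (-174)*(1 - 1*(-174)) = -47991 - (-174)*(1 + 174) = -47991 - (-174)*175 = -47991 - 1*(-30450) = -47991 + 30450 = -17541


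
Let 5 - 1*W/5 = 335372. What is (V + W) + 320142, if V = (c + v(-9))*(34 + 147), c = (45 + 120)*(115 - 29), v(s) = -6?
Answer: 1210611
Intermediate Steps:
c = 14190 (c = 165*86 = 14190)
W = -1676835 (W = 25 - 5*335372 = 25 - 1676860 = -1676835)
V = 2567304 (V = (14190 - 6)*(34 + 147) = 14184*181 = 2567304)
(V + W) + 320142 = (2567304 - 1676835) + 320142 = 890469 + 320142 = 1210611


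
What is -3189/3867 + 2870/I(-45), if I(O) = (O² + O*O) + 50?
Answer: -1607/12890 ≈ -0.12467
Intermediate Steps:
I(O) = 50 + 2*O² (I(O) = (O² + O²) + 50 = 2*O² + 50 = 50 + 2*O²)
-3189/3867 + 2870/I(-45) = -3189/3867 + 2870/(50 + 2*(-45)²) = -3189*1/3867 + 2870/(50 + 2*2025) = -1063/1289 + 2870/(50 + 4050) = -1063/1289 + 2870/4100 = -1063/1289 + 2870*(1/4100) = -1063/1289 + 7/10 = -1607/12890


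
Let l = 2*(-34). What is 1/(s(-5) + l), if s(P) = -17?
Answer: -1/85 ≈ -0.011765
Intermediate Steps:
l = -68
1/(s(-5) + l) = 1/(-17 - 68) = 1/(-85) = -1/85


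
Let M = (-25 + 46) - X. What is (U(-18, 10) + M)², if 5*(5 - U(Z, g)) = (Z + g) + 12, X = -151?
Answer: 776161/25 ≈ 31046.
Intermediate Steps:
U(Z, g) = 13/5 - Z/5 - g/5 (U(Z, g) = 5 - ((Z + g) + 12)/5 = 5 - (12 + Z + g)/5 = 5 + (-12/5 - Z/5 - g/5) = 13/5 - Z/5 - g/5)
M = 172 (M = (-25 + 46) - 1*(-151) = 21 + 151 = 172)
(U(-18, 10) + M)² = ((13/5 - ⅕*(-18) - ⅕*10) + 172)² = ((13/5 + 18/5 - 2) + 172)² = (21/5 + 172)² = (881/5)² = 776161/25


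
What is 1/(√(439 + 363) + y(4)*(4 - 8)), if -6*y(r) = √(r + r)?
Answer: 3/(3*√802 + 4*√2) ≈ 0.033107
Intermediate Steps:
y(r) = -√2*√r/6 (y(r) = -√(r + r)/6 = -√2*√r/6)
1/(√(439 + 363) + y(4)*(4 - 8)) = 1/(√(439 + 363) + (-√2*√4/6)*(4 - 8)) = 1/(√802 - ⅙*√2*2*(-4)) = 1/(√802 - √2/3*(-4)) = 1/(√802 + 4*√2/3)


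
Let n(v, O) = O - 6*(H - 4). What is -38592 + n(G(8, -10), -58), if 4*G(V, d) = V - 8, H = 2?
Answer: -38638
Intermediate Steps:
G(V, d) = -2 + V/4 (G(V, d) = (V - 8)/4 = (-8 + V)/4 = -2 + V/4)
n(v, O) = 12 + O (n(v, O) = O - 6*(2 - 4) = O - 6*(-2) = O + 12 = 12 + O)
-38592 + n(G(8, -10), -58) = -38592 + (12 - 58) = -38592 - 46 = -38638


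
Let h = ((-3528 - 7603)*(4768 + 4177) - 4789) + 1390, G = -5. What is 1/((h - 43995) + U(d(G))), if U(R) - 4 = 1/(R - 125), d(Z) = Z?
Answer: -130/12949844051 ≈ -1.0039e-8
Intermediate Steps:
U(R) = 4 + 1/(-125 + R) (U(R) = 4 + 1/(R - 125) = 4 + 1/(-125 + R))
h = -99570194 (h = (-11131*8945 - 4789) + 1390 = (-99566795 - 4789) + 1390 = -99571584 + 1390 = -99570194)
1/((h - 43995) + U(d(G))) = 1/((-99570194 - 43995) + (-499 + 4*(-5))/(-125 - 5)) = 1/(-99614189 + (-499 - 20)/(-130)) = 1/(-99614189 - 1/130*(-519)) = 1/(-99614189 + 519/130) = 1/(-12949844051/130) = -130/12949844051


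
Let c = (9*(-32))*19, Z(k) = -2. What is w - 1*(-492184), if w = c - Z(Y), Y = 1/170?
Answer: 486714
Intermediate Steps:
Y = 1/170 ≈ 0.0058824
c = -5472 (c = -288*19 = -5472)
w = -5470 (w = -5472 - 1*(-2) = -5472 + 2 = -5470)
w - 1*(-492184) = -5470 - 1*(-492184) = -5470 + 492184 = 486714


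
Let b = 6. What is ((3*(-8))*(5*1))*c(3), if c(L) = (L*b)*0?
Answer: 0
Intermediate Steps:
c(L) = 0 (c(L) = (L*6)*0 = (6*L)*0 = 0)
((3*(-8))*(5*1))*c(3) = ((3*(-8))*(5*1))*0 = -24*5*0 = -120*0 = 0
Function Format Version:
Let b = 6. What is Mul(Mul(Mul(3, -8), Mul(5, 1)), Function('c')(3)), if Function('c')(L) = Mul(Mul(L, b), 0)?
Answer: 0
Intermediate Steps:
Function('c')(L) = 0 (Function('c')(L) = Mul(Mul(L, 6), 0) = Mul(Mul(6, L), 0) = 0)
Mul(Mul(Mul(3, -8), Mul(5, 1)), Function('c')(3)) = Mul(Mul(Mul(3, -8), Mul(5, 1)), 0) = Mul(Mul(-24, 5), 0) = Mul(-120, 0) = 0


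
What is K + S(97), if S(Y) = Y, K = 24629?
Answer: 24726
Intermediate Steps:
K + S(97) = 24629 + 97 = 24726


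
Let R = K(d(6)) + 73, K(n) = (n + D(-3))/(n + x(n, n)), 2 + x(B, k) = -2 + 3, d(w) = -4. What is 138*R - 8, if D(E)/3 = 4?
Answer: 49226/5 ≈ 9845.2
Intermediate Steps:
D(E) = 12 (D(E) = 3*4 = 12)
x(B, k) = -1 (x(B, k) = -2 + (-2 + 3) = -2 + 1 = -1)
K(n) = (12 + n)/(-1 + n) (K(n) = (n + 12)/(n - 1) = (12 + n)/(-1 + n))
R = 357/5 (R = (12 - 4)/(-1 - 4) + 73 = 8/(-5) + 73 = -⅕*8 + 73 = -8/5 + 73 = 357/5 ≈ 71.400)
138*R - 8 = 138*(357/5) - 8 = 49266/5 - 8 = 49226/5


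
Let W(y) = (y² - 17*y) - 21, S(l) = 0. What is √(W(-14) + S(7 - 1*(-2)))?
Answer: √413 ≈ 20.322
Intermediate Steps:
W(y) = -21 + y² - 17*y
√(W(-14) + S(7 - 1*(-2))) = √((-21 + (-14)² - 17*(-14)) + 0) = √((-21 + 196 + 238) + 0) = √(413 + 0) = √413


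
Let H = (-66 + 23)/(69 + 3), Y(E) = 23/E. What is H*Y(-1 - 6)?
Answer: 989/504 ≈ 1.9623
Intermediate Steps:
H = -43/72 ≈ -0.59722
H*Y(-1 - 6) = -989/(72*(-1 - 6)) = -989/(72*(-7)) = -989*(-1)/(72*7) = -43/72*(-23/7) = 989/504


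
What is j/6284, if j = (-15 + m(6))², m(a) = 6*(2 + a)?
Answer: 1089/6284 ≈ 0.17330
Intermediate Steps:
m(a) = 12 + 6*a
j = 1089 (j = (-15 + (12 + 6*6))² = (-15 + (12 + 36))² = (-15 + 48)² = 33² = 1089)
j/6284 = 1089/6284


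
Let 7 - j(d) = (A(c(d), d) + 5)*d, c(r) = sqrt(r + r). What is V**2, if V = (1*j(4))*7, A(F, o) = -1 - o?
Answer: 2401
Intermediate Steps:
c(r) = sqrt(2)*sqrt(r) (c(r) = sqrt(2*r) = sqrt(2)*sqrt(r))
j(d) = 7 - d*(4 - d) (j(d) = 7 - ((-1 - d) + 5)*d = 7 - (4 - d)*d = 7 - d*(4 - d))
V = 49 (V = (1*(7 + 4**2 - 4*4))*7 = (1*(7 + 16 - 16))*7 = (1*7)*7 = 7*7 = 49)
V**2 = 49**2 = 2401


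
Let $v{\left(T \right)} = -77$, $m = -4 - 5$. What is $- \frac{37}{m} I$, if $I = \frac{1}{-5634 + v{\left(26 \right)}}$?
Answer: $- \frac{37}{51399} \approx -0.00071986$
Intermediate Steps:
$m = -9$ ($m = -4 - 5 = -9$)
$I = - \frac{1}{5711}$ ($I = \frac{1}{-5634 - 77} = \frac{1}{-5711} = - \frac{1}{5711} \approx -0.0001751$)
$- \frac{37}{m} I = - \frac{37}{-9} \left(- \frac{1}{5711}\right) = \left(-37\right) \left(- \frac{1}{9}\right) \left(- \frac{1}{5711}\right) = \frac{37}{9} \left(- \frac{1}{5711}\right) = - \frac{37}{51399}$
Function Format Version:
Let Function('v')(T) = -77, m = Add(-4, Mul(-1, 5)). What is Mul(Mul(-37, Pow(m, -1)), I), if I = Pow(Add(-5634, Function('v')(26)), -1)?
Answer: Rational(-37, 51399) ≈ -0.00071986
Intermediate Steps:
m = -9 (m = Add(-4, -5) = -9)
I = Rational(-1, 5711) (I = Pow(Add(-5634, -77), -1) = Pow(-5711, -1) = Rational(-1, 5711) ≈ -0.00017510)
Mul(Mul(-37, Pow(m, -1)), I) = Mul(Mul(-37, Pow(-9, -1)), Rational(-1, 5711)) = Mul(Mul(-37, Rational(-1, 9)), Rational(-1, 5711)) = Mul(Rational(37, 9), Rational(-1, 5711)) = Rational(-37, 51399)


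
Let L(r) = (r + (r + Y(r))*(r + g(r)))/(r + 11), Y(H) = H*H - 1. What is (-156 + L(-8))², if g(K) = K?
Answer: 204304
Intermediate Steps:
Y(H) = -1 + H² (Y(H) = H² - 1 = -1 + H²)
L(r) = (r + 2*r*(-1 + r + r²))/(11 + r) (L(r) = (r + (r + (-1 + r²))*(r + r))/(r + 11) = (r + (-1 + r + r²)*(2*r))/(11 + r) = (r + 2*r*(-1 + r + r²))/(11 + r))
(-156 + L(-8))² = (-156 - 8*(-1 + 2*(-8) + 2*(-8)²)/(11 - 8))² = (-156 - 8*(-1 - 16 + 2*64)/3)² = (-156 - 8*⅓*(-1 - 16 + 128))² = (-156 - 8*⅓*111)² = (-156 - 296)² = (-452)² = 204304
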